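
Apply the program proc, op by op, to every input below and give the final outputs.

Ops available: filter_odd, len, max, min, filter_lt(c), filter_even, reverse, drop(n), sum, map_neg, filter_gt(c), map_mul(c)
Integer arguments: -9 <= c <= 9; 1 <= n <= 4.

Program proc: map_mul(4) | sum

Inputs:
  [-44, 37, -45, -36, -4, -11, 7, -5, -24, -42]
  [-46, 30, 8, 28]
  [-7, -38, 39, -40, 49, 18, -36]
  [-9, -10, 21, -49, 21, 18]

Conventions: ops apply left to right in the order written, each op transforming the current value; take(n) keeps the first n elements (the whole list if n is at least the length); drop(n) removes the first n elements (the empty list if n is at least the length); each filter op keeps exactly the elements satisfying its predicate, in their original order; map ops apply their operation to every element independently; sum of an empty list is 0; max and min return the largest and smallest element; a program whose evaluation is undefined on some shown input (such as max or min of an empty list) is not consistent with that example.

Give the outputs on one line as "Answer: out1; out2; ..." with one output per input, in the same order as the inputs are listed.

Execution, op by op:
  [-44, 37, -45, -36, -4, -11, 7, -5, -24, -42] -> [-176, 148, -180, -144, -16, -44, 28, -20, -96, -168] -> -668
  [-46, 30, 8, 28] -> [-184, 120, 32, 112] -> 80
  [-7, -38, 39, -40, 49, 18, -36] -> [-28, -152, 156, -160, 196, 72, -144] -> -60
  [-9, -10, 21, -49, 21, 18] -> [-36, -40, 84, -196, 84, 72] -> -32

-668; 80; -60; -32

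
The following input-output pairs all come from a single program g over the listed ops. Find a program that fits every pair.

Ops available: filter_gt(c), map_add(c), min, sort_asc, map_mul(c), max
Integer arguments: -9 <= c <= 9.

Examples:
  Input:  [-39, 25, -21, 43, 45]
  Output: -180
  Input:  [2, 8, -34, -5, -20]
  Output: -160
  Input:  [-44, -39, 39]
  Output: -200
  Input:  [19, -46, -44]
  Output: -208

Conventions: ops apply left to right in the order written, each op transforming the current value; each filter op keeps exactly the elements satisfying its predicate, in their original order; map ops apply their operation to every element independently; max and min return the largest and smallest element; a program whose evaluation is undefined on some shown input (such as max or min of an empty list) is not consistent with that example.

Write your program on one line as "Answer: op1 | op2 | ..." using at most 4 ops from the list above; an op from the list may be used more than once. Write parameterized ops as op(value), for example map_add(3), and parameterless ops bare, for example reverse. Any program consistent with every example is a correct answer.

map_add(-6) | sort_asc | map_mul(4) | min

Check, running the answer program on each example:
  [-39, 25, -21, 43, 45] -> [-45, 19, -27, 37, 39] -> [-45, -27, 19, 37, 39] -> [-180, -108, 76, 148, 156] -> -180
  [2, 8, -34, -5, -20] -> [-4, 2, -40, -11, -26] -> [-40, -26, -11, -4, 2] -> [-160, -104, -44, -16, 8] -> -160
  [-44, -39, 39] -> [-50, -45, 33] -> [-50, -45, 33] -> [-200, -180, 132] -> -200
  [19, -46, -44] -> [13, -52, -50] -> [-52, -50, 13] -> [-208, -200, 52] -> -208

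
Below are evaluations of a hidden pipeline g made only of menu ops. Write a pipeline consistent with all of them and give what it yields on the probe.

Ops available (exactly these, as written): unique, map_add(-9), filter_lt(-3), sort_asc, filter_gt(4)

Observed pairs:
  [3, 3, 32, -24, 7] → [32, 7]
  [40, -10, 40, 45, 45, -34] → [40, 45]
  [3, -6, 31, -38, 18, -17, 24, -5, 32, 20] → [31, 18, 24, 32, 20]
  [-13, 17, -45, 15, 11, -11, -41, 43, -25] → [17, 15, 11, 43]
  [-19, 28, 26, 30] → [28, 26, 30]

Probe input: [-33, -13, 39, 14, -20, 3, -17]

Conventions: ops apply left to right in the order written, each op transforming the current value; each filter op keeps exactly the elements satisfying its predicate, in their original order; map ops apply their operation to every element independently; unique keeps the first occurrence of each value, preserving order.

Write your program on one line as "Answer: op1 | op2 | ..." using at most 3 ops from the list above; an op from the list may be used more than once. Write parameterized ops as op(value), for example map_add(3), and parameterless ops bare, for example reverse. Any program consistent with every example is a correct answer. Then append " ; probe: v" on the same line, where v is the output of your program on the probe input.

filter_gt(4) | unique ; probe: [39, 14]

Check, running the answer program on each example:
  [3, 3, 32, -24, 7] -> [32, 7] -> [32, 7]
  [40, -10, 40, 45, 45, -34] -> [40, 40, 45, 45] -> [40, 45]
  [3, -6, 31, -38, 18, -17, 24, -5, 32, 20] -> [31, 18, 24, 32, 20] -> [31, 18, 24, 32, 20]
  [-13, 17, -45, 15, 11, -11, -41, 43, -25] -> [17, 15, 11, 43] -> [17, 15, 11, 43]
  [-19, 28, 26, 30] -> [28, 26, 30] -> [28, 26, 30]
  probe: [-33, -13, 39, 14, -20, 3, -17] -> [39, 14] -> [39, 14]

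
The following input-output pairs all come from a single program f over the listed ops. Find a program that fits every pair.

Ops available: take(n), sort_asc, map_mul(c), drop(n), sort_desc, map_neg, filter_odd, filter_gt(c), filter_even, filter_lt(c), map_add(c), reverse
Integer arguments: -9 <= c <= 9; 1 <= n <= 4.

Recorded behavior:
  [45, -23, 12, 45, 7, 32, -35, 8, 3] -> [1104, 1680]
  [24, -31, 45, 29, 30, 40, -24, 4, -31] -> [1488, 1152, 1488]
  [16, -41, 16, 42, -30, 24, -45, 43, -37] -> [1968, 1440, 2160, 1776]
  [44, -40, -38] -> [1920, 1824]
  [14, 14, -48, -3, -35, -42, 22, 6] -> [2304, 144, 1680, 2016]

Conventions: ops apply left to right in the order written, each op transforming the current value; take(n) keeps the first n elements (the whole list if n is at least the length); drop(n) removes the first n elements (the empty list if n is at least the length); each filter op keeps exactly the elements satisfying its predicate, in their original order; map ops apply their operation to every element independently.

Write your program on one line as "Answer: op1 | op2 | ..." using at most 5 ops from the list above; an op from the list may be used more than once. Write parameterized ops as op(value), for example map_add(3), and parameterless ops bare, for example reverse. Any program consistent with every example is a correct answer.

reverse | map_mul(8) | filter_lt(-6) | map_mul(-6) | reverse

Check, running the answer program on each example:
  [45, -23, 12, 45, 7, 32, -35, 8, 3] -> [3, 8, -35, 32, 7, 45, 12, -23, 45] -> [24, 64, -280, 256, 56, 360, 96, -184, 360] -> [-280, -184] -> [1680, 1104] -> [1104, 1680]
  [24, -31, 45, 29, 30, 40, -24, 4, -31] -> [-31, 4, -24, 40, 30, 29, 45, -31, 24] -> [-248, 32, -192, 320, 240, 232, 360, -248, 192] -> [-248, -192, -248] -> [1488, 1152, 1488] -> [1488, 1152, 1488]
  [16, -41, 16, 42, -30, 24, -45, 43, -37] -> [-37, 43, -45, 24, -30, 42, 16, -41, 16] -> [-296, 344, -360, 192, -240, 336, 128, -328, 128] -> [-296, -360, -240, -328] -> [1776, 2160, 1440, 1968] -> [1968, 1440, 2160, 1776]
  [44, -40, -38] -> [-38, -40, 44] -> [-304, -320, 352] -> [-304, -320] -> [1824, 1920] -> [1920, 1824]
  [14, 14, -48, -3, -35, -42, 22, 6] -> [6, 22, -42, -35, -3, -48, 14, 14] -> [48, 176, -336, -280, -24, -384, 112, 112] -> [-336, -280, -24, -384] -> [2016, 1680, 144, 2304] -> [2304, 144, 1680, 2016]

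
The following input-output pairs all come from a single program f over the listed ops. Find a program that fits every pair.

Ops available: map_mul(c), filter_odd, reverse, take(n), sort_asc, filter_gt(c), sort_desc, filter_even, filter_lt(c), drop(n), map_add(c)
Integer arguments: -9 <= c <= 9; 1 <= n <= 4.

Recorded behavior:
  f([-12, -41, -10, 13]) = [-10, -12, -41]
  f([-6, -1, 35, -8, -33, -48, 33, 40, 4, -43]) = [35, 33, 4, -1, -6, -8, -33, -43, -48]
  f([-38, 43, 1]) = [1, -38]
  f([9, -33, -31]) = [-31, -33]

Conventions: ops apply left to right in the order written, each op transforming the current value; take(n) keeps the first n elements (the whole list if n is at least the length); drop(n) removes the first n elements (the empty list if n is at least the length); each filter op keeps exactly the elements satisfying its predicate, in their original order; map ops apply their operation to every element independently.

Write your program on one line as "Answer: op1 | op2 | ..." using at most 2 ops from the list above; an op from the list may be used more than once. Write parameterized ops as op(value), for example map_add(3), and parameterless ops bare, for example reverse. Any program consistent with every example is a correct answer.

sort_desc | drop(1)

Check, running the answer program on each example:
  [-12, -41, -10, 13] -> [13, -10, -12, -41] -> [-10, -12, -41]
  [-6, -1, 35, -8, -33, -48, 33, 40, 4, -43] -> [40, 35, 33, 4, -1, -6, -8, -33, -43, -48] -> [35, 33, 4, -1, -6, -8, -33, -43, -48]
  [-38, 43, 1] -> [43, 1, -38] -> [1, -38]
  [9, -33, -31] -> [9, -31, -33] -> [-31, -33]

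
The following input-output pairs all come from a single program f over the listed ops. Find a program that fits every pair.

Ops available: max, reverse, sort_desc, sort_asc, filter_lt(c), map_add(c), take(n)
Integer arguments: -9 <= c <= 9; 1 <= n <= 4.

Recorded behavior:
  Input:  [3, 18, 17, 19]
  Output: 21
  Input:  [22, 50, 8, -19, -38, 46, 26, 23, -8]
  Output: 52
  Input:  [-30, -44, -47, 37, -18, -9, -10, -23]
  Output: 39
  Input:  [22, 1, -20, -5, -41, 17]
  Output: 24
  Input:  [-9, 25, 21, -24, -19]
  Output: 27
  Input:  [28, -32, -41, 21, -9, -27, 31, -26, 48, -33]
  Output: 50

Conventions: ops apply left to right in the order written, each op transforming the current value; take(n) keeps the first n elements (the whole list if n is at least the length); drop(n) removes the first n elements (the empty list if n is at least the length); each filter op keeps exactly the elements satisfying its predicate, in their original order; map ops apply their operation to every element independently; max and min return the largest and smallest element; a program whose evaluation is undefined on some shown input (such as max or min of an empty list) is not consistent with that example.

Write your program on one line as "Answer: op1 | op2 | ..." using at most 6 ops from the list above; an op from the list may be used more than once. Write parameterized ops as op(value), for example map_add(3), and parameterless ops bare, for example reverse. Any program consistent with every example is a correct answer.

reverse | sort_asc | map_add(7) | map_add(-5) | sort_desc | max

Check, running the answer program on each example:
  [3, 18, 17, 19] -> [19, 17, 18, 3] -> [3, 17, 18, 19] -> [10, 24, 25, 26] -> [5, 19, 20, 21] -> [21, 20, 19, 5] -> 21
  [22, 50, 8, -19, -38, 46, 26, 23, -8] -> [-8, 23, 26, 46, -38, -19, 8, 50, 22] -> [-38, -19, -8, 8, 22, 23, 26, 46, 50] -> [-31, -12, -1, 15, 29, 30, 33, 53, 57] -> [-36, -17, -6, 10, 24, 25, 28, 48, 52] -> [52, 48, 28, 25, 24, 10, -6, -17, -36] -> 52
  [-30, -44, -47, 37, -18, -9, -10, -23] -> [-23, -10, -9, -18, 37, -47, -44, -30] -> [-47, -44, -30, -23, -18, -10, -9, 37] -> [-40, -37, -23, -16, -11, -3, -2, 44] -> [-45, -42, -28, -21, -16, -8, -7, 39] -> [39, -7, -8, -16, -21, -28, -42, -45] -> 39
  [22, 1, -20, -5, -41, 17] -> [17, -41, -5, -20, 1, 22] -> [-41, -20, -5, 1, 17, 22] -> [-34, -13, 2, 8, 24, 29] -> [-39, -18, -3, 3, 19, 24] -> [24, 19, 3, -3, -18, -39] -> 24
  [-9, 25, 21, -24, -19] -> [-19, -24, 21, 25, -9] -> [-24, -19, -9, 21, 25] -> [-17, -12, -2, 28, 32] -> [-22, -17, -7, 23, 27] -> [27, 23, -7, -17, -22] -> 27
  [28, -32, -41, 21, -9, -27, 31, -26, 48, -33] -> [-33, 48, -26, 31, -27, -9, 21, -41, -32, 28] -> [-41, -33, -32, -27, -26, -9, 21, 28, 31, 48] -> [-34, -26, -25, -20, -19, -2, 28, 35, 38, 55] -> [-39, -31, -30, -25, -24, -7, 23, 30, 33, 50] -> [50, 33, 30, 23, -7, -24, -25, -30, -31, -39] -> 50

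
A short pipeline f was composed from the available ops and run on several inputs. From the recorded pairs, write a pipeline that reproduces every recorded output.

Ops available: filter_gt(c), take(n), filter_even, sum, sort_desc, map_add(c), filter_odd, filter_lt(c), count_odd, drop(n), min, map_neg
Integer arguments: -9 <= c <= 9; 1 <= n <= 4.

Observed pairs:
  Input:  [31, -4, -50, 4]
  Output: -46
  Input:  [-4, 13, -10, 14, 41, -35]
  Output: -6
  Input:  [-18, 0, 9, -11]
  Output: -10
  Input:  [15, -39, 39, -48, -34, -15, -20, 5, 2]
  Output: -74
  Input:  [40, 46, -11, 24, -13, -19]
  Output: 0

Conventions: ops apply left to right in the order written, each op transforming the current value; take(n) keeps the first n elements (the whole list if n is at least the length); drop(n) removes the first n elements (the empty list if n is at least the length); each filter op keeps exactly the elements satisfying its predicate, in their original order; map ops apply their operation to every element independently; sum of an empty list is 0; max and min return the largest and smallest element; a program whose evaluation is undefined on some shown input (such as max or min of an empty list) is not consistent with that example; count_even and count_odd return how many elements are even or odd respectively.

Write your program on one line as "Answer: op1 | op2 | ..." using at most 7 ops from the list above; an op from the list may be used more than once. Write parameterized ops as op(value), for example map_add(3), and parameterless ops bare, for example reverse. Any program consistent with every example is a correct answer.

filter_even | map_add(-3) | take(2) | filter_lt(-1) | map_add(7) | sum

Check, running the answer program on each example:
  [31, -4, -50, 4] -> [-4, -50, 4] -> [-7, -53, 1] -> [-7, -53] -> [-7, -53] -> [0, -46] -> -46
  [-4, 13, -10, 14, 41, -35] -> [-4, -10, 14] -> [-7, -13, 11] -> [-7, -13] -> [-7, -13] -> [0, -6] -> -6
  [-18, 0, 9, -11] -> [-18, 0] -> [-21, -3] -> [-21, -3] -> [-21, -3] -> [-14, 4] -> -10
  [15, -39, 39, -48, -34, -15, -20, 5, 2] -> [-48, -34, -20, 2] -> [-51, -37, -23, -1] -> [-51, -37] -> [-51, -37] -> [-44, -30] -> -74
  [40, 46, -11, 24, -13, -19] -> [40, 46, 24] -> [37, 43, 21] -> [37, 43] -> [] -> [] -> 0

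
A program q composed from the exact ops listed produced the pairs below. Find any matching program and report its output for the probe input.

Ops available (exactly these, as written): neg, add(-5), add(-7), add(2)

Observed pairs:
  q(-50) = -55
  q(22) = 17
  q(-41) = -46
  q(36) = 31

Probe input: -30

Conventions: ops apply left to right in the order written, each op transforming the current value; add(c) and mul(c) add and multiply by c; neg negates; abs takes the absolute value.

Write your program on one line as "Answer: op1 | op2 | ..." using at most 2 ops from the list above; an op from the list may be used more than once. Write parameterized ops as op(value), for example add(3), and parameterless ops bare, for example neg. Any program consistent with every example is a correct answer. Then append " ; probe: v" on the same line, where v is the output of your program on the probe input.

add(-7) | add(2) ; probe: -35

Check, running the answer program on each example:
  -50 -> -57 -> -55
  22 -> 15 -> 17
  -41 -> -48 -> -46
  36 -> 29 -> 31
  probe: -30 -> -37 -> -35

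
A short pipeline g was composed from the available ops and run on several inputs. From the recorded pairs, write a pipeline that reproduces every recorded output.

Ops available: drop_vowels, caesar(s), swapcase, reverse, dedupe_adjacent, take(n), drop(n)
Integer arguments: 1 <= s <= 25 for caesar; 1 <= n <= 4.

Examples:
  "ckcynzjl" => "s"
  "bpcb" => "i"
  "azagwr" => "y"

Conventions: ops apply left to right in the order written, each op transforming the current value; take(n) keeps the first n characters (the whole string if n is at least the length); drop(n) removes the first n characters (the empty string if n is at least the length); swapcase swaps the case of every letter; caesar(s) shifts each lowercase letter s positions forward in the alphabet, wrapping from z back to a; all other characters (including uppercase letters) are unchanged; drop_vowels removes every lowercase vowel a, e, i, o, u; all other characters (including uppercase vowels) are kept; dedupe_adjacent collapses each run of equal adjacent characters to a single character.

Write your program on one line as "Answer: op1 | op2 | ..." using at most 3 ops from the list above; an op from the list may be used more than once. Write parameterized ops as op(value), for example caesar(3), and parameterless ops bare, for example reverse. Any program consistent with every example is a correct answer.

reverse | caesar(7) | take(1)

Check, running the answer program on each example:
  "ckcynzjl" -> "ljznyckc" -> "sqgufjrj" -> "s"
  "bpcb" -> "bcpb" -> "ijwi" -> "i"
  "azagwr" -> "rwgaza" -> "ydnhgh" -> "y"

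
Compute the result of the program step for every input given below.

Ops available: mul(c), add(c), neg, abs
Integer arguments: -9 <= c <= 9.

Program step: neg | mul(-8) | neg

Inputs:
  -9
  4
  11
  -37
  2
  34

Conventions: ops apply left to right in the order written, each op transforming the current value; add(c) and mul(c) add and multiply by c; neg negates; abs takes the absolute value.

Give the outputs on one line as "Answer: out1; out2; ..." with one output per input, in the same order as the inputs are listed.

72; -32; -88; 296; -16; -272

Execution, op by op:
  -9 -> 9 -> -72 -> 72
  4 -> -4 -> 32 -> -32
  11 -> -11 -> 88 -> -88
  -37 -> 37 -> -296 -> 296
  2 -> -2 -> 16 -> -16
  34 -> -34 -> 272 -> -272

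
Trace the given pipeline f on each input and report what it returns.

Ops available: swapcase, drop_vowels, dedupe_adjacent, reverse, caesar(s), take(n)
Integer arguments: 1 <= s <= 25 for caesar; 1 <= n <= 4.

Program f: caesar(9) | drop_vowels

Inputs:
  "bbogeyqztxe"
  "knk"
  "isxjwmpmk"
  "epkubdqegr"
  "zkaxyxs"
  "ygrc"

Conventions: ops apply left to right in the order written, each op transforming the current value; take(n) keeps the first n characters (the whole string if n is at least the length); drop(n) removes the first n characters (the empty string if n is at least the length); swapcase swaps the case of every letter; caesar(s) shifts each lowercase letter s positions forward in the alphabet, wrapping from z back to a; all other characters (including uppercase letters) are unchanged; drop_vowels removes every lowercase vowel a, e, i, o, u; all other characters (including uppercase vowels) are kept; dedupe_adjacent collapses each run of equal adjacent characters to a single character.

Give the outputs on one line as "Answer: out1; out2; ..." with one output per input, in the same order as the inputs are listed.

"kkxpnhzcgn"; "twt"; "rbgsfvyvt"; "nytdkmznp"; "tjghgb"; "hpl"

Execution, op by op:
  "bbogeyqztxe" -> "kkxpnhzicgn" -> "kkxpnhzcgn"
  "knk" -> "twt" -> "twt"
  "isxjwmpmk" -> "rbgsfvyvt" -> "rbgsfvyvt"
  "epkubdqegr" -> "nytdkmznpa" -> "nytdkmznp"
  "zkaxyxs" -> "itjghgb" -> "tjghgb"
  "ygrc" -> "hpal" -> "hpl"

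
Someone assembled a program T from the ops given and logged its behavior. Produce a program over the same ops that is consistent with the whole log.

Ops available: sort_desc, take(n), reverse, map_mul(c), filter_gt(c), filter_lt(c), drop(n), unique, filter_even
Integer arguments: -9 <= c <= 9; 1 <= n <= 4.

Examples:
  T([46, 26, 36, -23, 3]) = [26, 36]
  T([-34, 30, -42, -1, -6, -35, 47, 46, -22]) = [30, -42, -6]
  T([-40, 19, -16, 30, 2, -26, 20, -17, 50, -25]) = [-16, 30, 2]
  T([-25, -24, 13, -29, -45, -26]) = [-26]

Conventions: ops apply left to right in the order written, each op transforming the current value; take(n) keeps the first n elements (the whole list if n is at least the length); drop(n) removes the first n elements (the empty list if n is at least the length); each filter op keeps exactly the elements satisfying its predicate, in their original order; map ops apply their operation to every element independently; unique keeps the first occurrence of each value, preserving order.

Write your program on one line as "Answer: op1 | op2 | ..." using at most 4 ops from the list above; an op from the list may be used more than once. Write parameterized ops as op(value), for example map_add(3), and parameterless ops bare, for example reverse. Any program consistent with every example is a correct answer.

filter_even | take(4) | drop(1)

Check, running the answer program on each example:
  [46, 26, 36, -23, 3] -> [46, 26, 36] -> [46, 26, 36] -> [26, 36]
  [-34, 30, -42, -1, -6, -35, 47, 46, -22] -> [-34, 30, -42, -6, 46, -22] -> [-34, 30, -42, -6] -> [30, -42, -6]
  [-40, 19, -16, 30, 2, -26, 20, -17, 50, -25] -> [-40, -16, 30, 2, -26, 20, 50] -> [-40, -16, 30, 2] -> [-16, 30, 2]
  [-25, -24, 13, -29, -45, -26] -> [-24, -26] -> [-24, -26] -> [-26]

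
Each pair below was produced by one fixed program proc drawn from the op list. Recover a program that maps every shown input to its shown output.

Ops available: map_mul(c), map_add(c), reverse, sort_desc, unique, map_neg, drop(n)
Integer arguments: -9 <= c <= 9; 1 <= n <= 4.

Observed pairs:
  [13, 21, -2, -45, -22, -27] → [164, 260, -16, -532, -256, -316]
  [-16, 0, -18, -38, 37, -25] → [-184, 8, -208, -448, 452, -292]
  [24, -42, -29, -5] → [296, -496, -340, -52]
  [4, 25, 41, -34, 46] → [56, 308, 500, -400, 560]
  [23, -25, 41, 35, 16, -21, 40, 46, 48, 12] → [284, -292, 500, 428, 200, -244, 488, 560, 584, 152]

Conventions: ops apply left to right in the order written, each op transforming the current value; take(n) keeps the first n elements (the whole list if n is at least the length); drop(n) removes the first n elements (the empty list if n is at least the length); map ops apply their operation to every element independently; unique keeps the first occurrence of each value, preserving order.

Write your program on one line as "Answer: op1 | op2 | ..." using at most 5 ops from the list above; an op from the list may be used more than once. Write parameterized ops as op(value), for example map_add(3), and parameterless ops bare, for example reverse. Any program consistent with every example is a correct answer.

map_mul(-3) | map_mul(4) | map_add(-8) | map_neg

Check, running the answer program on each example:
  [13, 21, -2, -45, -22, -27] -> [-39, -63, 6, 135, 66, 81] -> [-156, -252, 24, 540, 264, 324] -> [-164, -260, 16, 532, 256, 316] -> [164, 260, -16, -532, -256, -316]
  [-16, 0, -18, -38, 37, -25] -> [48, 0, 54, 114, -111, 75] -> [192, 0, 216, 456, -444, 300] -> [184, -8, 208, 448, -452, 292] -> [-184, 8, -208, -448, 452, -292]
  [24, -42, -29, -5] -> [-72, 126, 87, 15] -> [-288, 504, 348, 60] -> [-296, 496, 340, 52] -> [296, -496, -340, -52]
  [4, 25, 41, -34, 46] -> [-12, -75, -123, 102, -138] -> [-48, -300, -492, 408, -552] -> [-56, -308, -500, 400, -560] -> [56, 308, 500, -400, 560]
  [23, -25, 41, 35, 16, -21, 40, 46, 48, 12] -> [-69, 75, -123, -105, -48, 63, -120, -138, -144, -36] -> [-276, 300, -492, -420, -192, 252, -480, -552, -576, -144] -> [-284, 292, -500, -428, -200, 244, -488, -560, -584, -152] -> [284, -292, 500, 428, 200, -244, 488, 560, 584, 152]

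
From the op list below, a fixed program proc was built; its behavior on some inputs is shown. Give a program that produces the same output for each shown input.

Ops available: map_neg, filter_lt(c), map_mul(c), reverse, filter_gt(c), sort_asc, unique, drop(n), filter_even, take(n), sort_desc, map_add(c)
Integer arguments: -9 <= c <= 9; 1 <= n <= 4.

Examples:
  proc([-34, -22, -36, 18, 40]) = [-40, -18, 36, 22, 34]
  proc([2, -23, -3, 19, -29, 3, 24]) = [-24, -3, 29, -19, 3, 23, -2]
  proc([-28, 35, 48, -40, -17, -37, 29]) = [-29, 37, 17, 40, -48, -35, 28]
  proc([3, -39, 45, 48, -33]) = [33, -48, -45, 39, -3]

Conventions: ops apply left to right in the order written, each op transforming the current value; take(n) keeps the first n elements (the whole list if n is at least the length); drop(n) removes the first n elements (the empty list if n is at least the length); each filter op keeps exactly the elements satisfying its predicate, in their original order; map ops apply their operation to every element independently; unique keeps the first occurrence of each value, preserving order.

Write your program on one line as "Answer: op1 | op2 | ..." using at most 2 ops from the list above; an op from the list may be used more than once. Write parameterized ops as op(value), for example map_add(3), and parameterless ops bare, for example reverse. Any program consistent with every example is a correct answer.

reverse | map_neg

Check, running the answer program on each example:
  [-34, -22, -36, 18, 40] -> [40, 18, -36, -22, -34] -> [-40, -18, 36, 22, 34]
  [2, -23, -3, 19, -29, 3, 24] -> [24, 3, -29, 19, -3, -23, 2] -> [-24, -3, 29, -19, 3, 23, -2]
  [-28, 35, 48, -40, -17, -37, 29] -> [29, -37, -17, -40, 48, 35, -28] -> [-29, 37, 17, 40, -48, -35, 28]
  [3, -39, 45, 48, -33] -> [-33, 48, 45, -39, 3] -> [33, -48, -45, 39, -3]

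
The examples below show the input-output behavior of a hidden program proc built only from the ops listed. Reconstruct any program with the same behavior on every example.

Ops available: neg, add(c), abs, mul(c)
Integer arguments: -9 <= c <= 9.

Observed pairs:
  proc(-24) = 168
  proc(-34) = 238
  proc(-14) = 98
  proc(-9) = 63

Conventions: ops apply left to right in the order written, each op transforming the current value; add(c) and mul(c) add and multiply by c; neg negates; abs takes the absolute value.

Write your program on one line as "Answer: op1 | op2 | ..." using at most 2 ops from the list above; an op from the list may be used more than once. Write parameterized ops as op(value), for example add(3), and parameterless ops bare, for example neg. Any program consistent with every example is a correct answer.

abs | mul(7)

Check, running the answer program on each example:
  -24 -> 24 -> 168
  -34 -> 34 -> 238
  -14 -> 14 -> 98
  -9 -> 9 -> 63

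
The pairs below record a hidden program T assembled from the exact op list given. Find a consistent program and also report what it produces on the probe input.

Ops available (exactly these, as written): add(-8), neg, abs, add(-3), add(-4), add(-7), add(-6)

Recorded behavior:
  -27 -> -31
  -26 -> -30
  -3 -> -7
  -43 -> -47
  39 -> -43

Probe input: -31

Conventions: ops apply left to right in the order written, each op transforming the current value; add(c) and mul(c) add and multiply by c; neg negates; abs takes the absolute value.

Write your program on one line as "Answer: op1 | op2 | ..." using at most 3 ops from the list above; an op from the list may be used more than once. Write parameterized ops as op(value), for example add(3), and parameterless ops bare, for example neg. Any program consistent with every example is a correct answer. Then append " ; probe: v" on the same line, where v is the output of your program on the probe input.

abs | neg | add(-4) ; probe: -35

Check, running the answer program on each example:
  -27 -> 27 -> -27 -> -31
  -26 -> 26 -> -26 -> -30
  -3 -> 3 -> -3 -> -7
  -43 -> 43 -> -43 -> -47
  39 -> 39 -> -39 -> -43
  probe: -31 -> 31 -> -31 -> -35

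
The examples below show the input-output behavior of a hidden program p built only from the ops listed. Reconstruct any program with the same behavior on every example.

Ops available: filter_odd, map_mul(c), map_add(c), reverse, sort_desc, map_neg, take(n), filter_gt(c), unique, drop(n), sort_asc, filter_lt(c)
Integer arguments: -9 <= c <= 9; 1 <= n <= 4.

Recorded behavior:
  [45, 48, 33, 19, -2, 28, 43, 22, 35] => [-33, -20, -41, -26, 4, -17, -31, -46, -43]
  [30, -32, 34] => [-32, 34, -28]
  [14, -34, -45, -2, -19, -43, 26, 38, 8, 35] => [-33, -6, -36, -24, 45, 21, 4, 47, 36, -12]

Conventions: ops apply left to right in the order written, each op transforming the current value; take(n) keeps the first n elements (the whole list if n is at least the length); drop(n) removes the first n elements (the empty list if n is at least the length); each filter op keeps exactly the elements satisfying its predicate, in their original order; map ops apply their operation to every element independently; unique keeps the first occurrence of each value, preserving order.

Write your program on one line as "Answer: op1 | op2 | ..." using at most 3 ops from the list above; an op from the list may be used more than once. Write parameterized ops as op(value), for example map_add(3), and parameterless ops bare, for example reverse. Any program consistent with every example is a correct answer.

map_neg | map_add(2) | reverse

Check, running the answer program on each example:
  [45, 48, 33, 19, -2, 28, 43, 22, 35] -> [-45, -48, -33, -19, 2, -28, -43, -22, -35] -> [-43, -46, -31, -17, 4, -26, -41, -20, -33] -> [-33, -20, -41, -26, 4, -17, -31, -46, -43]
  [30, -32, 34] -> [-30, 32, -34] -> [-28, 34, -32] -> [-32, 34, -28]
  [14, -34, -45, -2, -19, -43, 26, 38, 8, 35] -> [-14, 34, 45, 2, 19, 43, -26, -38, -8, -35] -> [-12, 36, 47, 4, 21, 45, -24, -36, -6, -33] -> [-33, -6, -36, -24, 45, 21, 4, 47, 36, -12]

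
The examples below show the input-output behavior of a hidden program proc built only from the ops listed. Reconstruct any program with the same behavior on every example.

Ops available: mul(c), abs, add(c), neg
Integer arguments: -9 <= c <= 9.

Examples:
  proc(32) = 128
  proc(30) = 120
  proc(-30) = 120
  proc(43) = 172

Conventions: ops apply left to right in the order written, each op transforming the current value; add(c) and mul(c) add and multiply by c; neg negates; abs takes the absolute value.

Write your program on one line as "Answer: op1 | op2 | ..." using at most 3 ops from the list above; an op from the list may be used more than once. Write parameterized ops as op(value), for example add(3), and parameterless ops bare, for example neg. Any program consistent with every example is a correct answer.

neg | mul(4) | abs

Check, running the answer program on each example:
  32 -> -32 -> -128 -> 128
  30 -> -30 -> -120 -> 120
  -30 -> 30 -> 120 -> 120
  43 -> -43 -> -172 -> 172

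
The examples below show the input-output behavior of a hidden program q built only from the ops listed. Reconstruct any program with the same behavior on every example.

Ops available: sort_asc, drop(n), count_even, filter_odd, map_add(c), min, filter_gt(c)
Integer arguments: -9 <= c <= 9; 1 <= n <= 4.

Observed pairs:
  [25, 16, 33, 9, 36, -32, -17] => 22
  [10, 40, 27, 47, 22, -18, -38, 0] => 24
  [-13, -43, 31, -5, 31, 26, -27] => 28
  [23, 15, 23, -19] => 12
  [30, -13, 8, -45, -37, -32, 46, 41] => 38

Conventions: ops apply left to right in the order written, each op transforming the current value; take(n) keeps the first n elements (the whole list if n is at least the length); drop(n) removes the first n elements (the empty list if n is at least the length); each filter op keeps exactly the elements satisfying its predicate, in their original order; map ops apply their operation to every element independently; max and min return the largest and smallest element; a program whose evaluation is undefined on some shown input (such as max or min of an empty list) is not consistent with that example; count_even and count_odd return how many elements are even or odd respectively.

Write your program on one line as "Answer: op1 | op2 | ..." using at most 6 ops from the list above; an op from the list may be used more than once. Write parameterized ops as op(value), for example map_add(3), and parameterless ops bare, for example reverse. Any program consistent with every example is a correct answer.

sort_asc | filter_odd | map_add(4) | map_add(-7) | filter_gt(6) | min

Check, running the answer program on each example:
  [25, 16, 33, 9, 36, -32, -17] -> [-32, -17, 9, 16, 25, 33, 36] -> [-17, 9, 25, 33] -> [-13, 13, 29, 37] -> [-20, 6, 22, 30] -> [22, 30] -> 22
  [10, 40, 27, 47, 22, -18, -38, 0] -> [-38, -18, 0, 10, 22, 27, 40, 47] -> [27, 47] -> [31, 51] -> [24, 44] -> [24, 44] -> 24
  [-13, -43, 31, -5, 31, 26, -27] -> [-43, -27, -13, -5, 26, 31, 31] -> [-43, -27, -13, -5, 31, 31] -> [-39, -23, -9, -1, 35, 35] -> [-46, -30, -16, -8, 28, 28] -> [28, 28] -> 28
  [23, 15, 23, -19] -> [-19, 15, 23, 23] -> [-19, 15, 23, 23] -> [-15, 19, 27, 27] -> [-22, 12, 20, 20] -> [12, 20, 20] -> 12
  [30, -13, 8, -45, -37, -32, 46, 41] -> [-45, -37, -32, -13, 8, 30, 41, 46] -> [-45, -37, -13, 41] -> [-41, -33, -9, 45] -> [-48, -40, -16, 38] -> [38] -> 38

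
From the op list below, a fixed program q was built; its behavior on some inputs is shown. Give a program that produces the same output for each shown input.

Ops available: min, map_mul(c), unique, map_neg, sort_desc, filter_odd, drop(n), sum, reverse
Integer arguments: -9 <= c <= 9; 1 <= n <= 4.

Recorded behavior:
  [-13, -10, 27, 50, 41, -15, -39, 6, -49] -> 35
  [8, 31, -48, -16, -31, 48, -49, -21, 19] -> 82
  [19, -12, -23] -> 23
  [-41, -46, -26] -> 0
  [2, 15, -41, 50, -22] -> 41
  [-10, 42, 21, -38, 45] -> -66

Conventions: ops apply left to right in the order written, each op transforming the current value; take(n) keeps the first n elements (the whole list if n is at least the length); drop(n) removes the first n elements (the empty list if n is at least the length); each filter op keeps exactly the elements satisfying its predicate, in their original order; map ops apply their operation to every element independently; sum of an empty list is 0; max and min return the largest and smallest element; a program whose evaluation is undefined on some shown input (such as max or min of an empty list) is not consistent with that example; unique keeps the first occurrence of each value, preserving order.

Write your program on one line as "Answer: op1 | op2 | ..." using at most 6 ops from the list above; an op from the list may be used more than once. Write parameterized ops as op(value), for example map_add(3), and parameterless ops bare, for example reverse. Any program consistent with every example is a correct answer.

drop(2) | filter_odd | map_neg | sort_desc | sum

Check, running the answer program on each example:
  [-13, -10, 27, 50, 41, -15, -39, 6, -49] -> [27, 50, 41, -15, -39, 6, -49] -> [27, 41, -15, -39, -49] -> [-27, -41, 15, 39, 49] -> [49, 39, 15, -27, -41] -> 35
  [8, 31, -48, -16, -31, 48, -49, -21, 19] -> [-48, -16, -31, 48, -49, -21, 19] -> [-31, -49, -21, 19] -> [31, 49, 21, -19] -> [49, 31, 21, -19] -> 82
  [19, -12, -23] -> [-23] -> [-23] -> [23] -> [23] -> 23
  [-41, -46, -26] -> [-26] -> [] -> [] -> [] -> 0
  [2, 15, -41, 50, -22] -> [-41, 50, -22] -> [-41] -> [41] -> [41] -> 41
  [-10, 42, 21, -38, 45] -> [21, -38, 45] -> [21, 45] -> [-21, -45] -> [-21, -45] -> -66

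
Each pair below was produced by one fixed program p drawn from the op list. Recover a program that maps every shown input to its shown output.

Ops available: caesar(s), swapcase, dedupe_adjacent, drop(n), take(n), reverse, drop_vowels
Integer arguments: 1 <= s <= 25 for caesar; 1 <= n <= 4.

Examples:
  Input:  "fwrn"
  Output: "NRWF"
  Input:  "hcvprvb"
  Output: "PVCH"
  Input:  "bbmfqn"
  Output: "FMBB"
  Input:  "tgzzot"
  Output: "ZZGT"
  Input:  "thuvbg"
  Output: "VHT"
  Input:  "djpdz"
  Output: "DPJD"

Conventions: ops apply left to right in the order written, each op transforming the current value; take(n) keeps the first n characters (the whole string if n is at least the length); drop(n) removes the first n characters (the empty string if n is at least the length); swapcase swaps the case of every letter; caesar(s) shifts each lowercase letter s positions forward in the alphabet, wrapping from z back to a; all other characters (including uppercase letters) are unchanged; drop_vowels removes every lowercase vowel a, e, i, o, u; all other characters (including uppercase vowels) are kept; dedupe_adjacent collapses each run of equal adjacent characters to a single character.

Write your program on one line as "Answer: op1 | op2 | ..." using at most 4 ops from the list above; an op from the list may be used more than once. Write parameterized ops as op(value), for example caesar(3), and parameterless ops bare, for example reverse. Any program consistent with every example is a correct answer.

take(4) | drop_vowels | reverse | swapcase

Check, running the answer program on each example:
  "fwrn" -> "fwrn" -> "fwrn" -> "nrwf" -> "NRWF"
  "hcvprvb" -> "hcvp" -> "hcvp" -> "pvch" -> "PVCH"
  "bbmfqn" -> "bbmf" -> "bbmf" -> "fmbb" -> "FMBB"
  "tgzzot" -> "tgzz" -> "tgzz" -> "zzgt" -> "ZZGT"
  "thuvbg" -> "thuv" -> "thv" -> "vht" -> "VHT"
  "djpdz" -> "djpd" -> "djpd" -> "dpjd" -> "DPJD"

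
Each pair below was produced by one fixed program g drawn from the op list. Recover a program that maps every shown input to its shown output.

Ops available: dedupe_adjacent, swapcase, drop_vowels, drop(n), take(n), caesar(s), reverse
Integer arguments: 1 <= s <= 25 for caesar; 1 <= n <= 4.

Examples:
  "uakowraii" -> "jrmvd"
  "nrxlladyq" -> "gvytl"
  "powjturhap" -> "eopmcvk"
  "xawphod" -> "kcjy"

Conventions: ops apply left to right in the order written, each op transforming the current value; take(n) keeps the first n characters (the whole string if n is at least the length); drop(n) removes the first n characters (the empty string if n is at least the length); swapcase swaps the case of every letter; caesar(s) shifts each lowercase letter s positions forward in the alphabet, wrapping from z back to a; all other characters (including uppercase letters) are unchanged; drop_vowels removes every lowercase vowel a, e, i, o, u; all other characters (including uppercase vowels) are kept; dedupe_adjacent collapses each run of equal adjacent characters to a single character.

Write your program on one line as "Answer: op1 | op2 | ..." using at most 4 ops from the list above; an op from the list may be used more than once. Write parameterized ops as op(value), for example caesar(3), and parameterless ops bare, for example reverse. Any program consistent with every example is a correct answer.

caesar(18) | dedupe_adjacent | caesar(3) | drop(3)

Check, running the answer program on each example:
  "uakowraii" -> "mscgojsaa" -> "mscgojsa" -> "pvfjrmvd" -> "jrmvd"
  "nrxlladyq" -> "fjpddsvqi" -> "fjpdsvqi" -> "imsgvytl" -> "gvytl"
  "powjturhap" -> "hgoblmjzsh" -> "hgoblmjzsh" -> "kjreopmcvk" -> "eopmcvk"
  "xawphod" -> "psohzgv" -> "psohzgv" -> "svrkcjy" -> "kcjy"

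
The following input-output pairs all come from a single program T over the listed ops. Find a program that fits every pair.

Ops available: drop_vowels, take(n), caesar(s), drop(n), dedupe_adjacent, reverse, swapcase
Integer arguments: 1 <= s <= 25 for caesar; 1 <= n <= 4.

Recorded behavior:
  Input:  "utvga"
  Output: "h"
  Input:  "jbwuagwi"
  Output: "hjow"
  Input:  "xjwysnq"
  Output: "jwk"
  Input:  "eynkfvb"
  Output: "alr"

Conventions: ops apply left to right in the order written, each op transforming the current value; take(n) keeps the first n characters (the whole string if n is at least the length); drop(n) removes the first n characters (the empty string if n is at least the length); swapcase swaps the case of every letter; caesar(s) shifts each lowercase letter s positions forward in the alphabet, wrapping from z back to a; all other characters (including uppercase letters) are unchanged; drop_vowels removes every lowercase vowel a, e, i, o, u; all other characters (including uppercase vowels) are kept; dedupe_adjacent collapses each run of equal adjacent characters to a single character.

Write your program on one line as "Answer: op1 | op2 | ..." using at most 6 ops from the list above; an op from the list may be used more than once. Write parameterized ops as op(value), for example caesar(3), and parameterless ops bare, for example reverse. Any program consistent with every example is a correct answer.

caesar(13) | swapcase | reverse | swapcase | drop(4)

Check, running the answer program on each example:
  "utvga" -> "hgitn" -> "HGITN" -> "NTIGH" -> "ntigh" -> "h"
  "jbwuagwi" -> "wojhntjv" -> "WOJHNTJV" -> "VJTNHJOW" -> "vjtnhjow" -> "hjow"
  "xjwysnq" -> "kwjlfad" -> "KWJLFAD" -> "DAFLJWK" -> "dafljwk" -> "jwk"
  "eynkfvb" -> "rlaxsio" -> "RLAXSIO" -> "OISXALR" -> "oisxalr" -> "alr"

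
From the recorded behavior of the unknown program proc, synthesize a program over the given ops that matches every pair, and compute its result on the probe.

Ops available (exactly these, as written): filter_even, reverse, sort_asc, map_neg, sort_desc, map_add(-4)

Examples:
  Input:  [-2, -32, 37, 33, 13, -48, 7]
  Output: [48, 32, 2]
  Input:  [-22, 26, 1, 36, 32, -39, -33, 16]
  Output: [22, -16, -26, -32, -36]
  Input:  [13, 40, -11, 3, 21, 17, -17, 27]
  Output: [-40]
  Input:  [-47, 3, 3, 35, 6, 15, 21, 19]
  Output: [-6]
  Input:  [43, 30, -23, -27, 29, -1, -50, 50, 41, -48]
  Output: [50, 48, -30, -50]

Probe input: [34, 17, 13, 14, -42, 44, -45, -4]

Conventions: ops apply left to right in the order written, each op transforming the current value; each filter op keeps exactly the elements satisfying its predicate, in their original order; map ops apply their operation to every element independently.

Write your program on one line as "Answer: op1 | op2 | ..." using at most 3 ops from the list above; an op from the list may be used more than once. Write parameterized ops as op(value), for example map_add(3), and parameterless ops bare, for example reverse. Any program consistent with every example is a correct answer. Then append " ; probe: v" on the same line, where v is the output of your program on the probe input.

sort_asc | map_neg | filter_even ; probe: [42, 4, -14, -34, -44]

Check, running the answer program on each example:
  [-2, -32, 37, 33, 13, -48, 7] -> [-48, -32, -2, 7, 13, 33, 37] -> [48, 32, 2, -7, -13, -33, -37] -> [48, 32, 2]
  [-22, 26, 1, 36, 32, -39, -33, 16] -> [-39, -33, -22, 1, 16, 26, 32, 36] -> [39, 33, 22, -1, -16, -26, -32, -36] -> [22, -16, -26, -32, -36]
  [13, 40, -11, 3, 21, 17, -17, 27] -> [-17, -11, 3, 13, 17, 21, 27, 40] -> [17, 11, -3, -13, -17, -21, -27, -40] -> [-40]
  [-47, 3, 3, 35, 6, 15, 21, 19] -> [-47, 3, 3, 6, 15, 19, 21, 35] -> [47, -3, -3, -6, -15, -19, -21, -35] -> [-6]
  [43, 30, -23, -27, 29, -1, -50, 50, 41, -48] -> [-50, -48, -27, -23, -1, 29, 30, 41, 43, 50] -> [50, 48, 27, 23, 1, -29, -30, -41, -43, -50] -> [50, 48, -30, -50]
  probe: [34, 17, 13, 14, -42, 44, -45, -4] -> [-45, -42, -4, 13, 14, 17, 34, 44] -> [45, 42, 4, -13, -14, -17, -34, -44] -> [42, 4, -14, -34, -44]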